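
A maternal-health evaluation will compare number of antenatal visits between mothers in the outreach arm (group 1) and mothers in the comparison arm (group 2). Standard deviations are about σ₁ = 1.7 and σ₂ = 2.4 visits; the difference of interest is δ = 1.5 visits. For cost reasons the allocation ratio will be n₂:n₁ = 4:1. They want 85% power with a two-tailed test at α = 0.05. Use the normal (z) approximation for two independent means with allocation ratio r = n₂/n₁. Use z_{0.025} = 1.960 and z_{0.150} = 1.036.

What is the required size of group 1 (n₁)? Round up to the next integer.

n₁ = 18

n₁ = (z_{α/2} + z_β)² · (σ₁² + σ₂²/r) / δ²
   = (1.960 + 1.036)² · (1.7² + 2.4²/4) / 1.5²
   = 8.9760 · (2.89 + 1.44) / 2.25
   = 8.9760 · 4.33 / 2.25
   = 17.27
Round up → n₁ = 18; n₂ = r·n₁ = 4 × 18 = 72.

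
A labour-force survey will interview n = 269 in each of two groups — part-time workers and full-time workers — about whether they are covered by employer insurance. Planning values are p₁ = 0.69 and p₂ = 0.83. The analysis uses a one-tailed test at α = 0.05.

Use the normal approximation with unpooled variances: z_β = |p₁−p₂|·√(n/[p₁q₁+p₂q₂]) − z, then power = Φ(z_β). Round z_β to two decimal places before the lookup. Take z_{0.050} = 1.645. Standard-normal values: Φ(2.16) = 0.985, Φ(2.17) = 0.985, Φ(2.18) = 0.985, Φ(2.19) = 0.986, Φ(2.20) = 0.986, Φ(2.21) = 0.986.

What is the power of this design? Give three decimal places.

z_β = |p₁−p₂|·√(n/[p₁q₁+p₂q₂]) − z_α
    = 0.14 · √(269/0.3550) − 1.645
    = 0.14 · 27.5272 − 1.645
    = 3.8538 − 1.645 = 2.2088 → 2.21
Power = Φ(2.21) = 0.986.

Power ≈ 0.986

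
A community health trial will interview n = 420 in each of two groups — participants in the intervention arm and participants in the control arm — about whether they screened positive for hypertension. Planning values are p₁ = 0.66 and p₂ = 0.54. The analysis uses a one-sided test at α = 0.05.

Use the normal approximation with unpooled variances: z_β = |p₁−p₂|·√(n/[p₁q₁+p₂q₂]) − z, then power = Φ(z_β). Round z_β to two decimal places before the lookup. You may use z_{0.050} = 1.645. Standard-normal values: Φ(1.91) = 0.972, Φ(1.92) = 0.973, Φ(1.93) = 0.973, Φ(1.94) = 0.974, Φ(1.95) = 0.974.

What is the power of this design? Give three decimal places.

z_β = |p₁−p₂|·√(n/[p₁q₁+p₂q₂]) − z_α
    = 0.12 · √(420/0.4728) − 1.645
    = 0.12 · 29.8048 − 1.645
    = 3.5766 − 1.645 = 1.9316 → 1.93
Power = Φ(1.93) = 0.973.

Power ≈ 0.973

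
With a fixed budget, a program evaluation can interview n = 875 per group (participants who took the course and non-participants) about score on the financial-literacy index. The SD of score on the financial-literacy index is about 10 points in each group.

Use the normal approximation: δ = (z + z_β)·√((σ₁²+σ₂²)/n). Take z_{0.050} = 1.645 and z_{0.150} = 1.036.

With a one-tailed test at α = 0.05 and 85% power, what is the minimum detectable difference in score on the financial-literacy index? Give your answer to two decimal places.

Minimum detectable difference ≈ 1.28 points

δ = (z_α + z_β) · √((σ₁²+σ₂²)/n)
  = (1.645 + 1.036) · √(200/875)
  = 2.681 · √0.22857
  = 2.681 · 0.4781
  = 1.2818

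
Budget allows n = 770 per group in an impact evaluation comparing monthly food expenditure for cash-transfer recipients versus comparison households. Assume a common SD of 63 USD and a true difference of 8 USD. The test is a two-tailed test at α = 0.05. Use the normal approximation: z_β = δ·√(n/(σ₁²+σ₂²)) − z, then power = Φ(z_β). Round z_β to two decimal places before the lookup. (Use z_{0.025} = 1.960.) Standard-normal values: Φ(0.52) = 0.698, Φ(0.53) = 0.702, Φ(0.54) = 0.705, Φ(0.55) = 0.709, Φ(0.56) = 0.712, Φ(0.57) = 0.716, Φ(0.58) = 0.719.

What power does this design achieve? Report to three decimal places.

z_β = δ·√(n/(σ₁²+σ₂²)) − z_{α/2}
    = 8 · √(770/7938) − 1.960
    = 8 · 0.31145 − 1.960
    = 2.4916 − 1.960 = 0.5316 → 0.53
Power = Φ(0.53) = 0.702.

Power ≈ 0.702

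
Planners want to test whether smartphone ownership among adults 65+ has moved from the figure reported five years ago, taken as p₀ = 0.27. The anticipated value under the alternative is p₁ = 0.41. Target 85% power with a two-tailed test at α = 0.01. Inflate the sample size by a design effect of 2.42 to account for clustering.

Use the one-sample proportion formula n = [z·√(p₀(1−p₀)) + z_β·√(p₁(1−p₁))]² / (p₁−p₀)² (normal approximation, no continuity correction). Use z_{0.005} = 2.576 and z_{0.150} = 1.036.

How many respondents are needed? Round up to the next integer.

n = [z_{α/2}·√(p₀q₀) + z_β·√(p₁q₁)]² / (p₁ − p₀)²
  = [2.576·√(0.27·0.73) + 1.036·√(0.41·0.59)]² / (0.14)²
  = [2.576·0.4440 + 1.036·0.4918]² / 0.0196
  = [1.6532]² / 0.0196
  = 139.44
Design effect: 2.42 × 139.44 = 337.44.
Round up → n = 338.

n = 338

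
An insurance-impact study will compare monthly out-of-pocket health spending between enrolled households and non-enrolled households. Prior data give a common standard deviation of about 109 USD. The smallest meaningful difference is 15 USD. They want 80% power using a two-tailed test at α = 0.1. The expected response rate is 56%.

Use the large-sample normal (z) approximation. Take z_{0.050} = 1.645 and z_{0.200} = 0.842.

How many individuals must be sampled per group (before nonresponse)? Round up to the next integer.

n = 1167 per group

n = (z_{α/2} + z_β)² · (σ₁² + σ₂²) / δ²
  = (1.645 + 0.842)² · (2·109² = 23762) / 15²
  = 6.1852 · 23762 / 225
  = 653.21
Adjust for 56% response: 653.21 / 0.56 = 1166.44.
Round up → n = 1167 per group.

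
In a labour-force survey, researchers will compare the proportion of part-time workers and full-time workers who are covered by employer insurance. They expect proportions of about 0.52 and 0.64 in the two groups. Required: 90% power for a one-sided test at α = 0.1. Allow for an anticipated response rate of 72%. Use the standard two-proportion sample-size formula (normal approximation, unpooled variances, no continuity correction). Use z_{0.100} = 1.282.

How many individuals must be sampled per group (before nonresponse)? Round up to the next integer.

n = (z_α + z_β)² · [p₁(1−p₁) + p₂(1−p₂)] / (p₁ − p₂)²
  = (1.282 + 1.282)² · (0.52·0.48 + 0.64·0.36) / (-0.12)²
  = (2.564)² · (0.2496 + 0.2304) / 0.0144
  = 6.5741 · 0.4800 / 0.0144
  = 219.14
Adjust for 72% response: 219.14 / 0.72 = 304.36.
Round up → n = 305 per group.

n = 305 per group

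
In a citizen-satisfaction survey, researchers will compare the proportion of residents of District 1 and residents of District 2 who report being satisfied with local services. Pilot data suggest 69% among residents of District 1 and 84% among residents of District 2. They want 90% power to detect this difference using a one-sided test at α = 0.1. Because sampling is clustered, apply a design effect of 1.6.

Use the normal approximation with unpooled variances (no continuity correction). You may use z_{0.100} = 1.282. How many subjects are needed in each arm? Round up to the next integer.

n = (z_α + z_β)² · [p₁(1−p₁) + p₂(1−p₂)] / (p₁ − p₂)²
  = (1.282 + 1.282)² · (0.69·0.31 + 0.84·0.16) / (-0.15)²
  = (2.564)² · (0.2139 + 0.1344) / 0.0225
  = 6.5741 · 0.3483 / 0.0225
  = 101.77
Design effect: 1.6 × 101.77 = 162.83.
Round up → n = 163 per group.

n = 163 per group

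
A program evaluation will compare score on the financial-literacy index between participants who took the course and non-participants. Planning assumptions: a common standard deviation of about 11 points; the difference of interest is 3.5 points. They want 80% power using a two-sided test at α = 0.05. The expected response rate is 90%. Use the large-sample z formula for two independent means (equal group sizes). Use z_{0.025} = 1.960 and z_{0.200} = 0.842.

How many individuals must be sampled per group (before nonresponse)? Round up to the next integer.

n = 173 per group

n = (z_{α/2} + z_β)² · (σ₁² + σ₂²) / δ²
  = (1.960 + 0.842)² · (2·11² = 242) / 3.5²
  = 7.8512 · 242 / 12.25
  = 155.10
Adjust for 90% response: 155.10 / 0.90 = 172.33.
Round up → n = 173 per group.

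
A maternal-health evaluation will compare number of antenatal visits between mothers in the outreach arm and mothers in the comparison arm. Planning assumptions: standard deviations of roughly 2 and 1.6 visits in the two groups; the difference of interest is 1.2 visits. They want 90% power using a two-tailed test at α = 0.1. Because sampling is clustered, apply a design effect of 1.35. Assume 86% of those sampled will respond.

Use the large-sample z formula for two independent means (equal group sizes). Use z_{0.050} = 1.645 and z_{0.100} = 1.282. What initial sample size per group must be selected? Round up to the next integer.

n = 62 per group

n = (z_{α/2} + z_β)² · (σ₁² + σ₂²) / δ²
  = (1.645 + 1.282)² · (2² + 1.6² = 6.56) / 1.2²
  = 8.5673 · 6.56 / 1.44
  = 39.03
Design effect: 1.35 × 39.03 = 52.69.
Adjust for 86% response: 52.69 / 0.86 = 61.27.
Round up → n = 62 per group.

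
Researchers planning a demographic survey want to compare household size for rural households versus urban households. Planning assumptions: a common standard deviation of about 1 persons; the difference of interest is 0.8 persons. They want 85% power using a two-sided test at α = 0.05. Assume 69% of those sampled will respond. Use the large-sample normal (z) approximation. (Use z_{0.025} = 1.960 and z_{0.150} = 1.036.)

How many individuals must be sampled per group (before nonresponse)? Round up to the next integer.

n = 41 per group

n = (z_{α/2} + z_β)² · (σ₁² + σ₂²) / δ²
  = (1.960 + 1.036)² · (2·1² = 2) / 0.8²
  = 8.9760 · 2 / 0.64
  = 28.05
Adjust for 69% response: 28.05 / 0.69 = 40.65.
Round up → n = 41 per group.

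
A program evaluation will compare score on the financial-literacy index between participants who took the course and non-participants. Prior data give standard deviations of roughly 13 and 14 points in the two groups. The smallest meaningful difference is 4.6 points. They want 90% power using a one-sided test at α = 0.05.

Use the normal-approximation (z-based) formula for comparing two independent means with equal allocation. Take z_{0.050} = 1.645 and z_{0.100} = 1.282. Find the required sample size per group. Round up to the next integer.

n = (z_α + z_β)² · (σ₁² + σ₂²) / δ²
  = (1.645 + 1.282)² · (13² + 14² = 365) / 4.6²
  = 8.5673 · 365 / 21.16
  = 147.78
Round up → n = 148 per group.

n = 148 per group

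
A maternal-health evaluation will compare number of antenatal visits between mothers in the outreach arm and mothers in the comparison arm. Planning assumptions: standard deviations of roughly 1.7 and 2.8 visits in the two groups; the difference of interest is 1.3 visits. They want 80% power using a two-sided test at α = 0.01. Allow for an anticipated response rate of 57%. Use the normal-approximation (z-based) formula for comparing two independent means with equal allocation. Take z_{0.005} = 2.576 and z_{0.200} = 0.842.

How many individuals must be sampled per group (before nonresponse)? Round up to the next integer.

n = 131 per group

n = (z_{α/2} + z_β)² · (σ₁² + σ₂²) / δ²
  = (2.576 + 0.842)² · (1.7² + 2.8² = 10.73) / 1.3²
  = 11.6827 · 10.73 / 1.69
  = 74.17
Adjust for 57% response: 74.17 / 0.57 = 130.13.
Round up → n = 131 per group.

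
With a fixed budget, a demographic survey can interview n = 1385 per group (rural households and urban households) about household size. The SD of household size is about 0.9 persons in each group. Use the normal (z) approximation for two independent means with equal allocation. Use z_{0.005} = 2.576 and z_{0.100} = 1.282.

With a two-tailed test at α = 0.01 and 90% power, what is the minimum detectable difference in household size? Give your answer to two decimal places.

Minimum detectable difference ≈ 0.13 persons

δ = (z_{α/2} + z_β) · √((σ₁²+σ₂²)/n)
  = (2.576 + 1.282) · √(1.62/1385)
  = 3.858 · √0.00117
  = 3.858 · 0.0342
  = 0.1319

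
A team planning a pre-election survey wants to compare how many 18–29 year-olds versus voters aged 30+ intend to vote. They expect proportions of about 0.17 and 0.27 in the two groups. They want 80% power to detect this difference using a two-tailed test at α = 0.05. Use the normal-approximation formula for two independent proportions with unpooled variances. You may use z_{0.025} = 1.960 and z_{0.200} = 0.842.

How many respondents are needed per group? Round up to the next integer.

n = 266 per group

n = (z_{α/2} + z_β)² · [p₁(1−p₁) + p₂(1−p₂)] / (p₁ − p₂)²
  = (1.960 + 0.842)² · (0.17·0.83 + 0.27·0.73) / (-0.10)²
  = (2.802)² · (0.1411 + 0.1971) / 0.0100
  = 7.8512 · 0.3382 / 0.0100
  = 265.53
Round up → n = 266 per group.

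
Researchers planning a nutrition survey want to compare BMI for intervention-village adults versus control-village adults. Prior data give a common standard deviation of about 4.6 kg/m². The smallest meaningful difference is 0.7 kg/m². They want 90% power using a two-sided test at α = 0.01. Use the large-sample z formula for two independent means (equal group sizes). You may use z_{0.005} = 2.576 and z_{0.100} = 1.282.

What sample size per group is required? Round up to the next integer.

n = (z_{α/2} + z_β)² · (σ₁² + σ₂²) / δ²
  = (2.576 + 1.282)² · (2·4.6² = 42.32) / 0.7²
  = 14.8842 · 42.32 / 0.49
  = 1285.51
Round up → n = 1286 per group.

n = 1286 per group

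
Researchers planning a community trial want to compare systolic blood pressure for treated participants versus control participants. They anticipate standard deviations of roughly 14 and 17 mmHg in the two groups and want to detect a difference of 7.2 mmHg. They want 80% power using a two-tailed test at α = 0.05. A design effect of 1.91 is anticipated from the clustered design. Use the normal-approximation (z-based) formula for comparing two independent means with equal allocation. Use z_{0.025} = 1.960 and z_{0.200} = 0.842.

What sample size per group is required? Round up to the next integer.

n = 141 per group

n = (z_{α/2} + z_β)² · (σ₁² + σ₂²) / δ²
  = (1.960 + 0.842)² · (14² + 17² = 485) / 7.2²
  = 7.8512 · 485 / 51.84
  = 73.45
Design effect: 1.91 × 73.45 = 140.30.
Round up → n = 141 per group.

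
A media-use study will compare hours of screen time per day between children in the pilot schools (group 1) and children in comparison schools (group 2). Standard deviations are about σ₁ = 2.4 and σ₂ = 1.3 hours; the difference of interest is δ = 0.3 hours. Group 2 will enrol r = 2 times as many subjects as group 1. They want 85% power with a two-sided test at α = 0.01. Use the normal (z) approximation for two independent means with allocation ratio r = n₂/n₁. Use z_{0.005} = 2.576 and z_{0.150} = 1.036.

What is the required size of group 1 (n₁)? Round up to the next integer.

n₁ = (z_{α/2} + z_β)² · (σ₁² + σ₂²/r) / δ²
   = (2.576 + 1.036)² · (2.4² + 1.3²/2) / 0.3²
   = 13.0465 · (5.76 + 0.845) / 0.09
   = 13.0465 · 6.605 / 0.09
   = 957.47
Round up → n₁ = 958; n₂ = r·n₁ = 2 × 958 = 1916.

n₁ = 958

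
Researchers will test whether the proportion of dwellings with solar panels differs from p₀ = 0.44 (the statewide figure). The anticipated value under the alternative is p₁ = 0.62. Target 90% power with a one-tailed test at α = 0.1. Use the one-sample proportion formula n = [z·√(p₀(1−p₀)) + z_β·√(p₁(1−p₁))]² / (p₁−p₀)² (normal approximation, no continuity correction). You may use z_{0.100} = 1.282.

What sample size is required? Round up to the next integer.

n = [z_α·√(p₀q₀) + z_β·√(p₁q₁)]² / (p₁ − p₀)²
  = [1.282·√(0.44·0.56) + 1.282·√(0.62·0.38)]² / (0.18)²
  = [1.282·0.4964 + 1.282·0.4854]² / 0.0324
  = [1.2586]² / 0.0324
  = 48.89
Round up → n = 49.

n = 49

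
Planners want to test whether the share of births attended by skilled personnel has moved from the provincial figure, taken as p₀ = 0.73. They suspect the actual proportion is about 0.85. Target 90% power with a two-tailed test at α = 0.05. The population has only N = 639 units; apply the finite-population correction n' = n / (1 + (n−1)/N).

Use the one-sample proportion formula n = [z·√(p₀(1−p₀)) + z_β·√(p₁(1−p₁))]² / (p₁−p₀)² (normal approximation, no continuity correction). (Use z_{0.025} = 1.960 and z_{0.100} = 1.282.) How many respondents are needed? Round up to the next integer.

n = [z_{α/2}·√(p₀q₀) + z_β·√(p₁q₁)]² / (p₁ − p₀)²
  = [1.960·√(0.73·0.27) + 1.282·√(0.85·0.15)]² / (0.12)²
  = [1.960·0.4440 + 1.282·0.3571]² / 0.0144
  = [1.3279]² / 0.0144
  = 122.46
Finite-population correction (N = 639): 122.46 / (1 + (122.46 − 1)/639) = 102.90.
Round up → n = 103.

n = 103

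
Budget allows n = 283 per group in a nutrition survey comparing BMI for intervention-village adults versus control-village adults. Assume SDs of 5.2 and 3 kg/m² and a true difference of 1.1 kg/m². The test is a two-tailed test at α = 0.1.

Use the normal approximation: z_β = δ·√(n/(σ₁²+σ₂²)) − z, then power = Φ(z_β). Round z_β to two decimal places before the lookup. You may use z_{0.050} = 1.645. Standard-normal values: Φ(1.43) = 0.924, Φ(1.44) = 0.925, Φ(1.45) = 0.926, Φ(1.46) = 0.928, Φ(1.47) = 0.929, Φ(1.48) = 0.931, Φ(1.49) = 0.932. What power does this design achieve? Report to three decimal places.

Power ≈ 0.925

z_β = δ·√(n/(σ₁²+σ₂²)) − z_{α/2}
    = 1.1 · √(283/36.04) − 1.645
    = 1.1 · 2.80221 − 1.645
    = 3.0824 − 1.645 = 1.4374 → 1.44
Power = Φ(1.44) = 0.925.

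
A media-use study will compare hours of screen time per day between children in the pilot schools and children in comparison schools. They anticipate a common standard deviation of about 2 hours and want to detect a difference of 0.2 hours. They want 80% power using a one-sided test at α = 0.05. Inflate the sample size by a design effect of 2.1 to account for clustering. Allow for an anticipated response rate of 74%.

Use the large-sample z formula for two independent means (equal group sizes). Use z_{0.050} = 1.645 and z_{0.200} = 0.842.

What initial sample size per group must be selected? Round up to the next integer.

n = (z_α + z_β)² · (σ₁² + σ₂²) / δ²
  = (1.645 + 0.842)² · (2·2² = 8) / 0.2²
  = 6.1852 · 8 / 0.04
  = 1237.03
Design effect: 2.1 × 1237.03 = 2597.77.
Adjust for 74% response: 2597.77 / 0.74 = 3510.50.
Round up → n = 3511 per group.

n = 3511 per group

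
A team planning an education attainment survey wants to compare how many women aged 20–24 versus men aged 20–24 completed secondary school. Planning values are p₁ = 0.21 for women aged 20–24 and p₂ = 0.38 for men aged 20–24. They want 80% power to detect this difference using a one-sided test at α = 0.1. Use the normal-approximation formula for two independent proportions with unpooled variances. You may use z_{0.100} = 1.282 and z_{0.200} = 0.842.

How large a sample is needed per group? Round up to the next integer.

n = (z_α + z_β)² · [p₁(1−p₁) + p₂(1−p₂)] / (p₁ − p₂)²
  = (1.282 + 0.842)² · (0.21·0.79 + 0.38·0.62) / (-0.17)²
  = (2.124)² · (0.1659 + 0.2356) / 0.0289
  = 4.5114 · 0.4015 / 0.0289
  = 62.68
Round up → n = 63 per group.

n = 63 per group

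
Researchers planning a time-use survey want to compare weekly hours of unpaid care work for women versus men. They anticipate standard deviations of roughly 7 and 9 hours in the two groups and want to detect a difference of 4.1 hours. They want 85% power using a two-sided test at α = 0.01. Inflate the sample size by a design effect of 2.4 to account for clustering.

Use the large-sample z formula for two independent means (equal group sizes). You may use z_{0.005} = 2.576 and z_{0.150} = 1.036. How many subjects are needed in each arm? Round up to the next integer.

n = (z_{α/2} + z_β)² · (σ₁² + σ₂²) / δ²
  = (2.576 + 1.036)² · (7² + 9² = 130) / 4.1²
  = 13.0465 · 130 / 16.81
  = 100.90
Design effect: 2.4 × 100.90 = 242.15.
Round up → n = 243 per group.

n = 243 per group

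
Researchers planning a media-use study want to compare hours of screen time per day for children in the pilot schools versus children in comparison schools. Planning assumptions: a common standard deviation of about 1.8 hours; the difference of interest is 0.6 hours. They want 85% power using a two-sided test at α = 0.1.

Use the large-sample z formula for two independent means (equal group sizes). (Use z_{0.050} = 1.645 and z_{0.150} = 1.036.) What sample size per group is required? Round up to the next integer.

n = (z_{α/2} + z_β)² · (σ₁² + σ₂²) / δ²
  = (1.645 + 1.036)² · (2·1.8² = 6.48) / 0.6²
  = 7.1878 · 6.48 / 0.36
  = 129.38
Round up → n = 130 per group.

n = 130 per group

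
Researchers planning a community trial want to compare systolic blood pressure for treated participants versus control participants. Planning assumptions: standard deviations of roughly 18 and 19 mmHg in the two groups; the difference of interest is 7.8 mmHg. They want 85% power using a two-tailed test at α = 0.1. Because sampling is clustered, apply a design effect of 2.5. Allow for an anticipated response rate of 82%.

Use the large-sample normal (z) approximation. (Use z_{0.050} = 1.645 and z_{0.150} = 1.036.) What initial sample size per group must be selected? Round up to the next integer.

n = (z_{α/2} + z_β)² · (σ₁² + σ₂²) / δ²
  = (1.645 + 1.036)² · (18² + 19² = 685) / 7.8²
  = 7.1878 · 685 / 60.84
  = 80.93
Design effect: 2.5 × 80.93 = 202.32.
Adjust for 82% response: 202.32 / 0.82 = 246.73.
Round up → n = 247 per group.

n = 247 per group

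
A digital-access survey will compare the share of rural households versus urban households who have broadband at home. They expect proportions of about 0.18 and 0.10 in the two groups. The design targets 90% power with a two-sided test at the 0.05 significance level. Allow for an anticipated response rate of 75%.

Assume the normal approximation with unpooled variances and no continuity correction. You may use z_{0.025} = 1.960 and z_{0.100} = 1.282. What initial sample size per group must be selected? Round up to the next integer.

n = 521 per group

n = (z_{α/2} + z_β)² · [p₁(1−p₁) + p₂(1−p₂)] / (p₁ − p₂)²
  = (1.960 + 1.282)² · (0.18·0.82 + 0.10·0.90) / (0.08)²
  = (3.242)² · (0.1476 + 0.0900) / 0.0064
  = 10.5106 · 0.2376 / 0.0064
  = 390.20
Adjust for 75% response: 390.20 / 0.75 = 520.27.
Round up → n = 521 per group.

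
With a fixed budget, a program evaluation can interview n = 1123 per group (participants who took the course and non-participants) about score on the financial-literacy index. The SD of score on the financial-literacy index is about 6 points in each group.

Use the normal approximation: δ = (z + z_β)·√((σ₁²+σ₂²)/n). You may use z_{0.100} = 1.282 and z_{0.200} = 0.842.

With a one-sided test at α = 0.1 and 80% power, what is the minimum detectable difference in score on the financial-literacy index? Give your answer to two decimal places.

δ = (z_α + z_β) · √((σ₁²+σ₂²)/n)
  = (1.282 + 0.842) · √(72/1123)
  = 2.124 · √0.06411
  = 2.124 · 0.2532
  = 0.5378

Minimum detectable difference ≈ 0.54 points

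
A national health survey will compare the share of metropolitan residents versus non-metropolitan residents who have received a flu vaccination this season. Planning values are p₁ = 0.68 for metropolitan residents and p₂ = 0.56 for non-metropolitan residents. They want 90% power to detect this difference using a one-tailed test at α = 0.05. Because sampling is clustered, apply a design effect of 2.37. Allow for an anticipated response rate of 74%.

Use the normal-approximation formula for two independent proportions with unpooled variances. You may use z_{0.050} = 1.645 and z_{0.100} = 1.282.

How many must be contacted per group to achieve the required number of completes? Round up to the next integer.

n = (z_α + z_β)² · [p₁(1−p₁) + p₂(1−p₂)] / (p₁ − p₂)²
  = (1.645 + 1.282)² · (0.68·0.32 + 0.56·0.44) / (0.12)²
  = (2.927)² · (0.2176 + 0.2464) / 0.0144
  = 8.5673 · 0.4640 / 0.0144
  = 276.06
Design effect: 2.37 × 276.06 = 654.26.
Adjust for 74% response: 654.26 / 0.74 = 884.13.
Round up → n = 885 per group.

n = 885 per group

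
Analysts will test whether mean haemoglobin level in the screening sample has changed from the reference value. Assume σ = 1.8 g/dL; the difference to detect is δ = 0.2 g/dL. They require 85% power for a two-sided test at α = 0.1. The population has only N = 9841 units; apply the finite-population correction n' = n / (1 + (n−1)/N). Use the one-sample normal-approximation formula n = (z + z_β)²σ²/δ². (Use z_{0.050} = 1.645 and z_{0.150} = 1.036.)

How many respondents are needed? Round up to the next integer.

n = 550

n = (z_{α/2} + z_β)² · σ² / δ²
  = (1.645 + 1.036)² · 1.8² / 0.2²
  = 7.1878 · 3.24 / 0.04
  = 582.21
Finite-population correction (N = 9841): 582.21 / (1 + (582.21 − 1)/9841) = 549.74.
Round up → n = 550.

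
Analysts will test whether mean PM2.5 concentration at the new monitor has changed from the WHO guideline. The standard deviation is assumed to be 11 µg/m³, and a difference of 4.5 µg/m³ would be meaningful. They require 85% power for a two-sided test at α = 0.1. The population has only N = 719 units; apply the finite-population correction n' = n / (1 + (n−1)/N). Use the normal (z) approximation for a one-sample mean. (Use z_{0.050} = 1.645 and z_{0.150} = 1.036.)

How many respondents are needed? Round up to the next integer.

n = (z_{α/2} + z_β)² · σ² / δ²
  = (1.645 + 1.036)² · 11² / 4.5²
  = 7.1878 · 121 / 20.25
  = 42.95
Finite-population correction (N = 719): 42.95 / (1 + (42.95 − 1)/719) = 40.58.
Round up → n = 41.

n = 41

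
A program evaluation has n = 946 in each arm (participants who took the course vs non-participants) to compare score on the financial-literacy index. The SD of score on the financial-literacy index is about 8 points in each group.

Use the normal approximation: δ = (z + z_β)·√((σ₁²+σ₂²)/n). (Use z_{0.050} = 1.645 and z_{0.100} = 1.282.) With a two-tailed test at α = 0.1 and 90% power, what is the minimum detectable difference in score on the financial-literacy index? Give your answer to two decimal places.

Minimum detectable difference ≈ 1.08 points

δ = (z_{α/2} + z_β) · √((σ₁²+σ₂²)/n)
  = (1.645 + 1.282) · √(128/946)
  = 2.927 · √0.13531
  = 2.927 · 0.3678
  = 1.0767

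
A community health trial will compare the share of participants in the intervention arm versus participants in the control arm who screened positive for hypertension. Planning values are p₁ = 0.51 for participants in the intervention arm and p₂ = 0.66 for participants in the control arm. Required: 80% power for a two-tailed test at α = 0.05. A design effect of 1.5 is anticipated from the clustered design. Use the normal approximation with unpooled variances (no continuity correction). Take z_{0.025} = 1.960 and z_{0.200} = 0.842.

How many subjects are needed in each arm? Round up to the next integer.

n = 249 per group

n = (z_{α/2} + z_β)² · [p₁(1−p₁) + p₂(1−p₂)] / (p₁ − p₂)²
  = (1.960 + 0.842)² · (0.51·0.49 + 0.66·0.34) / (-0.15)²
  = (2.802)² · (0.2499 + 0.2244) / 0.0225
  = 7.8512 · 0.4743 / 0.0225
  = 165.50
Design effect: 1.5 × 165.50 = 248.26.
Round up → n = 249 per group.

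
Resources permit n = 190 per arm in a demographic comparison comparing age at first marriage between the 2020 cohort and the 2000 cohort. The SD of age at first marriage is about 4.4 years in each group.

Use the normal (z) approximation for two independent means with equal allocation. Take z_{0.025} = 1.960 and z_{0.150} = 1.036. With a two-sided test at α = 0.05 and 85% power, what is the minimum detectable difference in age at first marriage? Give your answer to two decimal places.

Minimum detectable difference ≈ 1.35 years

δ = (z_{α/2} + z_β) · √((σ₁²+σ₂²)/n)
  = (1.960 + 1.036) · √(38.72/190)
  = 2.996 · √0.20379
  = 2.996 · 0.4514
  = 1.3525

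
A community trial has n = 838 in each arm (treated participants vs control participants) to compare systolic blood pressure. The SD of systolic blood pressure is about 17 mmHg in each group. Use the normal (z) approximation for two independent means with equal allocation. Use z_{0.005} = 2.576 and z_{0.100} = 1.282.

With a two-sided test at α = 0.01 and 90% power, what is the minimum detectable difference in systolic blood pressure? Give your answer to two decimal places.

Minimum detectable difference ≈ 3.20 mmHg

δ = (z_{α/2} + z_β) · √((σ₁²+σ₂²)/n)
  = (2.576 + 1.282) · √(578/838)
  = 3.858 · √0.68974
  = 3.858 · 0.8305
  = 3.2041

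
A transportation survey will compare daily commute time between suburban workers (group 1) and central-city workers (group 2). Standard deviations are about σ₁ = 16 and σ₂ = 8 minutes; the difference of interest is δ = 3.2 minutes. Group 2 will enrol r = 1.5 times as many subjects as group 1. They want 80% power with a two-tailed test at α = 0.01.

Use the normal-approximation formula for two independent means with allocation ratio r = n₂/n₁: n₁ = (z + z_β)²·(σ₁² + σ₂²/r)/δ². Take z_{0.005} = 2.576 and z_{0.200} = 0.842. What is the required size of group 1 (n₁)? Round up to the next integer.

n₁ = 341

n₁ = (z_{α/2} + z_β)² · (σ₁² + σ₂²/r) / δ²
   = (2.576 + 0.842)² · (16² + 8²/1.5) / 3.2²
   = 11.6827 · (256 + 42.6667) / 10.24
   = 11.6827 · 298.6667 / 10.24
   = 340.75
Round up → n₁ = 341; n₂ = r·n₁ = 1.5 × 341 = 512.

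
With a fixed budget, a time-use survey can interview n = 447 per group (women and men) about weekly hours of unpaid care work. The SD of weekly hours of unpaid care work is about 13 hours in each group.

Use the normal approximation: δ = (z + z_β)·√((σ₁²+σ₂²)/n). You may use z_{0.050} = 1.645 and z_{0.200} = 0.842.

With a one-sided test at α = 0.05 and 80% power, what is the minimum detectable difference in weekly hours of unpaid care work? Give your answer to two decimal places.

δ = (z_α + z_β) · √((σ₁²+σ₂²)/n)
  = (1.645 + 0.842) · √(338/447)
  = 2.487 · √0.75615
  = 2.487 · 0.8696
  = 2.1626

Minimum detectable difference ≈ 2.16 hours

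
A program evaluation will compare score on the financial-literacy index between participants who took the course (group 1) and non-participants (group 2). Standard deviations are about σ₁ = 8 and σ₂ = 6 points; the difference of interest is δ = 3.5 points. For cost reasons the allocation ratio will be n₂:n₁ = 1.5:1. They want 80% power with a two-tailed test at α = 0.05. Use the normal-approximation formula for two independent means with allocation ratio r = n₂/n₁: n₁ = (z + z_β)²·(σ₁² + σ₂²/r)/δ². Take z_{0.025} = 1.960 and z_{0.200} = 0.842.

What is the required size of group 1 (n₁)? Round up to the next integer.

n₁ = 57

n₁ = (z_{α/2} + z_β)² · (σ₁² + σ₂²/r) / δ²
   = (1.960 + 0.842)² · (8² + 6²/1.5) / 3.5²
   = 7.8512 · (64 + 24) / 12.25
   = 7.8512 · 88 / 12.25
   = 56.40
Round up → n₁ = 57; n₂ = r·n₁ = 1.5 × 57 = 86.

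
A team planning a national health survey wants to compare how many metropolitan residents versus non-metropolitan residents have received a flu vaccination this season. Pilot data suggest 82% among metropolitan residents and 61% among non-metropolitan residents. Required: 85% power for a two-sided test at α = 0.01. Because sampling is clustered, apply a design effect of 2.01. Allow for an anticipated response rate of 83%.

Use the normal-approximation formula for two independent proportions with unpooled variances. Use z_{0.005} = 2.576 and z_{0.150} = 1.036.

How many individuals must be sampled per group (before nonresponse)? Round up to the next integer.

n = 277 per group

n = (z_{α/2} + z_β)² · [p₁(1−p₁) + p₂(1−p₂)] / (p₁ − p₂)²
  = (2.576 + 1.036)² · (0.82·0.18 + 0.61·0.39) / (0.21)²
  = (3.612)² · (0.1476 + 0.2379) / 0.0441
  = 13.0465 · 0.3855 / 0.0441
  = 114.05
Design effect: 2.01 × 114.05 = 229.23.
Adjust for 83% response: 229.23 / 0.83 = 276.18.
Round up → n = 277 per group.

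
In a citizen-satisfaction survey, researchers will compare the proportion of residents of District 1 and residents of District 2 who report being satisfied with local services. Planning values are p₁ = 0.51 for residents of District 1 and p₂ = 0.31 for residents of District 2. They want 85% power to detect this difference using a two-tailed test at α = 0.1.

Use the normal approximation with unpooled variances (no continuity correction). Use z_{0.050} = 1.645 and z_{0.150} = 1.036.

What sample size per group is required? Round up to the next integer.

n = 84 per group

n = (z_{α/2} + z_β)² · [p₁(1−p₁) + p₂(1−p₂)] / (p₁ − p₂)²
  = (1.645 + 1.036)² · (0.51·0.49 + 0.31·0.69) / (0.20)²
  = (2.681)² · (0.2499 + 0.2139) / 0.0400
  = 7.1878 · 0.4638 / 0.0400
  = 83.34
Round up → n = 84 per group.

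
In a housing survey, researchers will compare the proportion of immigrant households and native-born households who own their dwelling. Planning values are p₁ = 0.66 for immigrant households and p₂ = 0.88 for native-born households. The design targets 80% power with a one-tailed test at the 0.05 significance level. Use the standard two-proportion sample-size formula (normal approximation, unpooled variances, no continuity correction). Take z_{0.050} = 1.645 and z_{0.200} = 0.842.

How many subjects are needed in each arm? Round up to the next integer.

n = (z_α + z_β)² · [p₁(1−p₁) + p₂(1−p₂)] / (p₁ − p₂)²
  = (1.645 + 0.842)² · (0.66·0.34 + 0.88·0.12) / (-0.22)²
  = (2.487)² · (0.2244 + 0.1056) / 0.0484
  = 6.1852 · 0.3300 / 0.0484
  = 42.17
Round up → n = 43 per group.

n = 43 per group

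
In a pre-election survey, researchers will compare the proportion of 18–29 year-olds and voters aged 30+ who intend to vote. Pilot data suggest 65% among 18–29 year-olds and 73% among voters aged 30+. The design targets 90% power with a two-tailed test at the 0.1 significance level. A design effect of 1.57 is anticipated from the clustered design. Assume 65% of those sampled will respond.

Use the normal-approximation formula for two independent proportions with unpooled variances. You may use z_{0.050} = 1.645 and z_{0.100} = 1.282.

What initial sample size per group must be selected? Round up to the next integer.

n = 1373 per group

n = (z_{α/2} + z_β)² · [p₁(1−p₁) + p₂(1−p₂)] / (p₁ − p₂)²
  = (1.645 + 1.282)² · (0.65·0.35 + 0.73·0.27) / (-0.08)²
  = (2.927)² · (0.2275 + 0.1971) / 0.0064
  = 8.5673 · 0.4246 / 0.0064
  = 568.39
Design effect: 1.57 × 568.39 = 892.37.
Adjust for 65% response: 892.37 / 0.65 = 1372.88.
Round up → n = 1373 per group.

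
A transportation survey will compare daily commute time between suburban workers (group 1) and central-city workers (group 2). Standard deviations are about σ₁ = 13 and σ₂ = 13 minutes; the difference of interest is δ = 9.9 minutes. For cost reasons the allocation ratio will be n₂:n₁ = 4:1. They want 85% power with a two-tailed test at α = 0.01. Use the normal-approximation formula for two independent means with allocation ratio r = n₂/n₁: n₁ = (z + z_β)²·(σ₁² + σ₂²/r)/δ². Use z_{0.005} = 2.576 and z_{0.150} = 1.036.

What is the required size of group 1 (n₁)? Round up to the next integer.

n₁ = 29

n₁ = (z_{α/2} + z_β)² · (σ₁² + σ₂²/r) / δ²
   = (2.576 + 1.036)² · (13² + 13²/4) / 9.9²
   = 13.0465 · (169 + 42.25) / 98.01
   = 13.0465 · 211.25 / 98.01
   = 28.12
Round up → n₁ = 29; n₂ = r·n₁ = 4 × 29 = 116.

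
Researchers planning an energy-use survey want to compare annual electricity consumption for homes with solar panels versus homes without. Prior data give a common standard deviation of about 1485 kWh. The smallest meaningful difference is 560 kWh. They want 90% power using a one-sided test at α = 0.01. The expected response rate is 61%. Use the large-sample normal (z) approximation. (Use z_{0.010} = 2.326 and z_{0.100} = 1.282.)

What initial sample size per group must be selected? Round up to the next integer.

n = 301 per group

n = (z_α + z_β)² · (σ₁² + σ₂²) / δ²
  = (2.326 + 1.282)² · (2·1485² = 4410450) / 560²
  = 13.0177 · 4410450 / 313600
  = 183.08
Adjust for 61% response: 183.08 / 0.61 = 300.13.
Round up → n = 301 per group.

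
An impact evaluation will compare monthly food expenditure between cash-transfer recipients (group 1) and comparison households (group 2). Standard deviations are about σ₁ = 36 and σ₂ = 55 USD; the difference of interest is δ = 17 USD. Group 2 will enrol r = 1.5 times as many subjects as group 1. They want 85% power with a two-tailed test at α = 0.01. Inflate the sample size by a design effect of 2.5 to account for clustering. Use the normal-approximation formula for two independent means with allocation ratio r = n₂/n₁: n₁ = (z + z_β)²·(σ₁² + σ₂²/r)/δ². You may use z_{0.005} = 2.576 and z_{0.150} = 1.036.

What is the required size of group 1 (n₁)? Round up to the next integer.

n₁ = 374

n₁ = (z_{α/2} + z_β)² · (σ₁² + σ₂²/r) / δ²
   = (2.576 + 1.036)² · (36² + 55²/1.5) / 17²
   = 13.0465 · (1296 + 2016.7) / 289
   = 13.0465 · 3312.7 / 289
   = 149.55
Design effect: 2.5 × 149.55 = 373.87.
Round up → n₁ = 374; n₂ = r·n₁ = 1.5 × 374 = 561.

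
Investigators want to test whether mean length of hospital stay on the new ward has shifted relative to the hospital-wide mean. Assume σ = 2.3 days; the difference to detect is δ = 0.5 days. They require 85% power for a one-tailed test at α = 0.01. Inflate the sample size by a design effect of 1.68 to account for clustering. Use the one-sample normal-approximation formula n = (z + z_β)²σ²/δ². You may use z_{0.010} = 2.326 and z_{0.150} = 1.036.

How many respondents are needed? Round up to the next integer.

n = 402

n = (z_α + z_β)² · σ² / δ²
  = (2.326 + 1.036)² · 2.3² / 0.5²
  = 11.3030 · 5.29 / 0.25
  = 239.17
Design effect: 1.68 × 239.17 = 401.81.
Round up → n = 402.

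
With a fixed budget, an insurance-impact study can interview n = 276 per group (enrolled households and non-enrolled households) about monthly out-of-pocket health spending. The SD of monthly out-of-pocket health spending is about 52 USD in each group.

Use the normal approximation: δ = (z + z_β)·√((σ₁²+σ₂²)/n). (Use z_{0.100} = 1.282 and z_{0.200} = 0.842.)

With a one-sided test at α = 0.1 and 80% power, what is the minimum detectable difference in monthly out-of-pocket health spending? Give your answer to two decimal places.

Minimum detectable difference ≈ 9.40 USD

δ = (z_α + z_β) · √((σ₁²+σ₂²)/n)
  = (1.282 + 0.842) · √(5408/276)
  = 2.124 · √19.5942
  = 2.124 · 4.4265
  = 9.4020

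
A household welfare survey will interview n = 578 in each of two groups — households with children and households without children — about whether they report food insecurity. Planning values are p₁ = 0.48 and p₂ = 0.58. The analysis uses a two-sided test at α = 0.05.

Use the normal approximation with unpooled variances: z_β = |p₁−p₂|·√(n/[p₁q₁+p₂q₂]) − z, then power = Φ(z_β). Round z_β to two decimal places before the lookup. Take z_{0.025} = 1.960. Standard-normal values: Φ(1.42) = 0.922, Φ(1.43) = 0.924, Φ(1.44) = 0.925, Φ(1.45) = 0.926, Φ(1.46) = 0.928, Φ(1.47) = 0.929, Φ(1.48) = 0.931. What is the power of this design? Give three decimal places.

Power ≈ 0.928

z_β = |p₁−p₂|·√(n/[p₁q₁+p₂q₂]) − z_{α/2}
    = 0.10 · √(578/0.4932) − 1.960
    = 0.10 · 34.2336 − 1.960
    = 3.4234 − 1.960 = 1.4634 → 1.46
Power = Φ(1.46) = 0.928.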